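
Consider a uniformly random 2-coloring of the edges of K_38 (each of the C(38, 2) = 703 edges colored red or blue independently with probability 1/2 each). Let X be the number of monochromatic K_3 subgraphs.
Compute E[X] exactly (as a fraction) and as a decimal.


Let X = Σ_S X_S over the C(38, 3) = 8436 subsets S of size 3, where X_S = 1 if the K_3 on S is monochromatic.
For a fixed S, the K_3 on S has C(3, 2) = 3 edges. P[all 3 edges red] = (1/2)^3, and likewise for blue, so P[monochromatic] = 2·(1/2)^3 = 2^{1 − 3} = 1/4.
Summing: E[X] = C(38, 3) · 2^{1 − 3} = 8436 · 1/4 = 2109.
Numerically: E[X] ≈ 2109.000.

E[X] = C(38,3)·2^(1−C(3,2)) = 2109 ≈ 2109.000.


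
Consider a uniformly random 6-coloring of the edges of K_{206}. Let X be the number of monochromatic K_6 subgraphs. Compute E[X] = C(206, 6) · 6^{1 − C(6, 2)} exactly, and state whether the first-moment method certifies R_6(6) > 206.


E[X] = C(206, 6) · 6^{1 − 15} = 98619368491 · 6^{−14} = 98619368491/78364164096.
As a reduced fraction: E[X] = 98619368491/78364164096 ≈ 1.2584753.
Is E[X] < 1? NO.
Since E[X] ≥ 1, the first-moment bound is inconclusive at n = 206; it does NOT by itself certify R_6(6) > 206.

E[X] = 98619368491/78364164096 ≈ 1.2584753; E[X] ≥ 1; first-moment method inconclusive here.


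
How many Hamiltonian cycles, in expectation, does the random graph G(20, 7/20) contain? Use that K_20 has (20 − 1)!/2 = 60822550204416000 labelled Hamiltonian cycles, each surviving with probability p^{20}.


K_20 has (20 − 1)!/2 = 60822550204416000 labelled Hamiltonian cycles.
For each such Hamiltonian cycle H, let X_H = 1 if all 20 edges of H are present in G. Then P[X_H = 1] = p^{20} = (7/20)^{20} = 79792266297612001/104857600000000000000000000.
Summing the indicators: E[X] = Σ_H E[X_H] = 60822550204416000 · p^{20} = 60822550204416000 · 79792266297612001/104857600000000000000000000 = 1184855742873690605203907421/25600000000000000000.
Numerically: E[X] ≈ 4.628e+07.

E[X] = 60822550204416000 · (7/20)^{20} = 1184855742873690605203907421/25600000000000000000 ≈ 4.628e+07.


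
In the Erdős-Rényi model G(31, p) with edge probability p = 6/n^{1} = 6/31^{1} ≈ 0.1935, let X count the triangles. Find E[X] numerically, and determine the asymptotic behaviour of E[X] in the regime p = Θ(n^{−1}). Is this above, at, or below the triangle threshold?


Number of potential triangles: C(31, 3) = 4495.
Each occurs with probability p³ ≈ (0.1935)³ ≈ 7.250512e-03.
By linearity: E[X] = C(31, 3)·p³ ≈ 4495 · 7.250512e-03 ≈ 32.5911.
Here α = 1, so p = 6/n is exactly at the triangle threshold p ~ 1/n. Asymptotically E[X] → c³/6 = 6³/6 = 36 ≈ 36.0000, a bounded constant. In this regime the triangle count is asymptotically Poisson(c³/6).

E[X] ≈ 32.5911; in regime p = Θ(1/n^{1}) E[X] stays bounded (at the triangle threshold p ~ 1/n).


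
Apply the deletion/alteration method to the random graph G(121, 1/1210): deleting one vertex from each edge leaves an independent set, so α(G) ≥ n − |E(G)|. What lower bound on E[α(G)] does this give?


E[|E(G)|] = C(121, 2)·p = 7260 · (1/1210) = 6.
E[α(G)] ≥ n − E[|E(G)|] = 121 − 6 = 115.
Numerically: ≈ 115.0000.
(This is only a lower bound; the true E[α(G)] may be larger.)

E[α(G)] ≥ 115 ≈ 115.0000.


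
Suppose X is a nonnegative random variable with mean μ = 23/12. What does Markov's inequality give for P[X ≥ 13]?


μ = E[X] = 23/12, a = 13.
Markov: P[X ≥ 13] ≤ μ/a = (23/12)/13 = 23/156.
Numerically: ≈ 0.1474.
(Since a = 13 > μ = 1.9167, the bound 23/156 is < 1 and informative.)

P[X ≥ 13] ≤ 23/156 ≈ 0.1474.


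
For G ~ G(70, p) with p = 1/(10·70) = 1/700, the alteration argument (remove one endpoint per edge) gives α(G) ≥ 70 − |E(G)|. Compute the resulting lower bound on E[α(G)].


E[|E(G)|] = C(70, 2)·p = 2415 · (1/700) = 69/20.
E[α(G)] ≥ n − E[|E(G)|] = 70 − 69/20 = 1331/20.
Numerically: ≈ 66.550.
(This is only a lower bound; the true E[α(G)] may be larger.)

E[α(G)] ≥ 1331/20 ≈ 66.550.


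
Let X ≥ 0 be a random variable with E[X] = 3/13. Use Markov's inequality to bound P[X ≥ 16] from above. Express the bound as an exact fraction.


μ = E[X] = 3/13, a = 16.
Markov: P[X ≥ 16] ≤ μ/a = (3/13)/16 = 3/208.
Numerically: ≈ 0.014.
(Since a = 16 > μ = 0.231, the bound 3/208 is < 1 and informative.)

P[X ≥ 16] ≤ 3/208 ≈ 0.014.


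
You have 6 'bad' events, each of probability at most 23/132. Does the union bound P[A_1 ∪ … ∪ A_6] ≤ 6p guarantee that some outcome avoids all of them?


Union bound: P[∪_{i=1}^{6} A_i] ≤ Σ_i P[A_i] ≤ 6·p = 6·(23/132) = 23/22.
Numerically: 23/22 ≈ 1.045455.
Is 23/22 < 1? NO.
Since the bound 23/22 is ≥ 1, the union bound is uninformative here; it does NOT by itself certify existence.

6·p = 23/22 ≈ 1.045455; existence NOT certified by the union bound.


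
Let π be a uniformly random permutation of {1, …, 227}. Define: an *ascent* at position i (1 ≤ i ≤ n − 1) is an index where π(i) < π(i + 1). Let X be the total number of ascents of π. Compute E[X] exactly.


Write X = Σ X_I over i = 1, …, 226, with X_I the indicator of one ascent.
There are 226 indicators.
For each fixed i, the pair (π(i), π(i+1)) is a uniformly random ordered pair of distinct values from {1, …, 227}; by symmetry P[π(i) < π(i+1)] = 1/2.
By linearity: E[X] = 226 · (1/2) = (227 − 1) · (1/2) = 113 ≈ 113.000000.

E[X] = 113 = 113.000000.


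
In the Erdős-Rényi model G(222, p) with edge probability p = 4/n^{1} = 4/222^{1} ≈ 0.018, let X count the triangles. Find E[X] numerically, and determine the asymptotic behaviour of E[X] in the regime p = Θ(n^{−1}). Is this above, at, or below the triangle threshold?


Number of potential triangles: C(222, 3) = 1798940.
Each occurs with probability p³ ≈ (0.018)³ ≈ 5.84953e-06.
By linearity: E[X] = C(222, 3)·p³ ≈ 1798940 · 5.84953e-06 ≈ 10.523.
Here α = 1, so p = 4/n is exactly at the triangle threshold p ~ 1/n. Asymptotically E[X] → c³/6 = 4³/6 = 32/3 ≈ 10.667, a bounded constant. In this regime the triangle count is asymptotically Poisson(c³/6).

E[X] ≈ 10.523; in regime p = Θ(1/n^{1}) E[X] stays bounded (at the triangle threshold p ~ 1/n).


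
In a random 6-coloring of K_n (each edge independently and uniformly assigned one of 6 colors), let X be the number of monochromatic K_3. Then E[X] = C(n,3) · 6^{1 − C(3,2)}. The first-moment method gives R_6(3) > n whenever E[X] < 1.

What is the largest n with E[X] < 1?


We need C(n, 3) · 6^{1 − 3} < 1, i.e. C(n, 3) < 6^{3 − 1} = 36.
Check values of n near the boundary:
  n = 3: C(3, 3) = 1; 1 < 36? YES
  n = 4: C(4, 3) = 4; 4 < 36? YES
  n = 5: C(5, 3) = 10; 10 < 36? YES
  n = 6: C(6, 3) = 20; 20 < 36? YES
  n = 7: C(7, 3) = 35; 35 < 36? YES
  n = 8: C(8, 3) = 56; 56 < 36? NO
  n = 9: C(9, 3) = 84; 84 < 36? NO
The largest n with C(n, 3) < 36 is n = 7 (where E[X] = 35/36 ≈ 0.9722). Hence R_6(3) > 7, i.e. R_6(3) ≥ 8.

Largest n = 7; hence R_6(3) > 7.


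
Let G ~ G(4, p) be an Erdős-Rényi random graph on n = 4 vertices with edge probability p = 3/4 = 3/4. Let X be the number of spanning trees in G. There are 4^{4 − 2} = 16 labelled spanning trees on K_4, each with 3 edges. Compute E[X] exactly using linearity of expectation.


K_4 has 4^{4 − 2} = 16 labelled spanning trees.
For each such spanning tree H, let X_H = 1 if all 3 edges of H are present in G. Then P[X_H = 1] = p^{3} = (3/4)^{3} = 27/64.
Summing the indicators: E[X] = Σ_H E[X_H] = 16 · p^{3} = 16 · 27/64 = 27/4.
Numerically: E[X] ≈ 6.75.

E[X] = 16 · (3/4)^{3} = 27/4 ≈ 6.75.


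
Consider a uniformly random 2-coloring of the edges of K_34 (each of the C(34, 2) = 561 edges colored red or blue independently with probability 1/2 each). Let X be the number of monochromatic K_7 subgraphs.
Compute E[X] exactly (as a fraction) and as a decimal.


Let X = Σ_S X_S over the C(34, 7) = 5379616 subsets S of size 7, where X_S = 1 if the K_7 on S is monochromatic.
For a fixed S, the K_7 on S has C(7, 2) = 21 edges. P[all 21 edges red] = (1/2)^21, and likewise for blue, so P[monochromatic] = 2·(1/2)^21 = 2^{1 − 21} = 1/1048576.
Summing: E[X] = C(34, 7) · 2^{1 − 21} = 5379616 · 1/1048576 = 168113/32768.
Numerically: E[X] ≈ 5.130402.

E[X] = C(34,7)·2^(1−C(7,2)) = 168113/32768 ≈ 5.130402.


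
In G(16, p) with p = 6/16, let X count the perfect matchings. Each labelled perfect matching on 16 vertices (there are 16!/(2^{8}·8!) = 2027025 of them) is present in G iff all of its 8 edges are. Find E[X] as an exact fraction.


K_16 has 16!/(2^{8}·8!) = 2027025 labelled perfect matchings.
For each such perfect matching H, let X_H = 1 if all 8 edges of H are present in G. Then P[X_H = 1] = p^{8} = (3/8)^{8} = 6561/16777216.
By linearity: E[X] = Σ_H E[X_H] = 2027025 · p^{8} = 2027025 · 6561/16777216 = 13299311025/16777216.
Numerically: E[X] ≈ 792.701.

E[X] = 2027025 · (3/8)^{8} = 13299311025/16777216 ≈ 792.701.


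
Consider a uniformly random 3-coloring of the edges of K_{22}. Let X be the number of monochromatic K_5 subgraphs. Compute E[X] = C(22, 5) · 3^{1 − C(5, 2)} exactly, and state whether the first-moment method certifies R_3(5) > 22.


E[X] = C(22, 5) · 3^{1 − 10} = 26334 · 3^{−9} = 26334/19683.
As a reduced fraction: E[X] = 2926/2187 ≈ 1.33791.
Is E[X] < 1? NO.
Since E[X] ≥ 1, the first-moment bound is inconclusive at n = 22; it does NOT by itself certify R_3(5) > 22.

E[X] = 2926/2187 ≈ 1.33791; E[X] ≥ 1; first-moment method inconclusive here.


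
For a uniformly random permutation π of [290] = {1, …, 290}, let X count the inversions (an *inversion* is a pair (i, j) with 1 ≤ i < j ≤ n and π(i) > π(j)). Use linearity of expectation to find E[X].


Write X = Σ X_I over the C(290, 2) = 41905 pairs i < j, with X_I the indicator of one inversion.
There are 41905 indicators.
For each fixed pair i < j, the values π(i) and π(j) are two distinct elements of {1, …, 290} in uniformly random order; by symmetry P[π(i) > π(j)] = 1/2.
By linearity: E[X] = 41905 · (1/2) = C(290, 2) · (1/2) = 41905/2 = 41905/2 ≈ 20952.500.

E[X] = 41905/2 = 20952.500.


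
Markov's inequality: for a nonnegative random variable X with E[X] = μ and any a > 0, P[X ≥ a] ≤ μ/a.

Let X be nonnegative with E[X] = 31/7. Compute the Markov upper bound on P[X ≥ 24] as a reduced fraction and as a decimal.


μ = E[X] = 31/7, a = 24.
Markov: P[X ≥ 24] ≤ μ/a = (31/7)/24 = 31/168.
Numerically: ≈ 0.184524.
(Since a = 24 > μ = 4.428571, the bound 31/168 is < 1 and informative.)

P[X ≥ 24] ≤ 31/168 ≈ 0.184524.


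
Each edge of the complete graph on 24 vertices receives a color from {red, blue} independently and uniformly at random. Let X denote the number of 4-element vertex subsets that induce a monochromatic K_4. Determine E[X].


Let X = Σ_S X_S over the C(24, 4) = 10626 subsets S of size 4, where X_S = 1 if the K_4 on S is monochromatic.
For a fixed S, the K_4 on S has C(4, 2) = 6 edges. P[all 6 edges red] = (1/2)^6, and likewise for blue, so P[monochromatic] = 2·(1/2)^6 = 2^{1 − 6} = 1/32.
By linearity of expectation: E[X] = C(24, 4) · 2^{1 − 6} = 10626 · 1/32 = 5313/16.
Numerically: E[X] ≈ 332.0625.

E[X] = C(24,4)·2^(1−C(4,2)) = 5313/16 ≈ 332.0625.


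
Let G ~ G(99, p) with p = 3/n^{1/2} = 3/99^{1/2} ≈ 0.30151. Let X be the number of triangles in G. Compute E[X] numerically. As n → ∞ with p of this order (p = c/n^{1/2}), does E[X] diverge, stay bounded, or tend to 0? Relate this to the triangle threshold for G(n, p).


Number of potential triangles: C(99, 3) = 156849.
Each occurs with probability p³ ≈ (0.30151)³ ≈ 2.7410122e-02.
By linearity: E[X] = C(99, 3)·p³ ≈ 156849 · 2.7410122e-02 ≈ 4299.25026.
Since α = 1/2 < 1, p = c/n^{1/2} ≫ 1/n is above the triangle threshold p ~ 1/n. Asymptotically E[X] ~ (c³/6)·n^{3(1−α)} = (3³/6)·n^{1.5} → ∞; triangles are abundant w.h.p.

E[X] ≈ 4299.25026; in regime p = Θ(1/n^{1/2}) E[X] diverges (above the triangle threshold p ~ 1/n).


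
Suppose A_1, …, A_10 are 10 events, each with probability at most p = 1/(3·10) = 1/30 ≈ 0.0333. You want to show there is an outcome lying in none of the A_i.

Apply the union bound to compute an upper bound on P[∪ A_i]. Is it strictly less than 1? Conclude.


Union bound: P[∪_{i=1}^{10} A_i] ≤ Σ_i P[A_i] ≤ 10·p = 10·(1/30) = 1/3.
Numerically: 1/3 ≈ 0.3333.
Is 1/3 < 1? YES.
Since P[∪ A_i] ≤ 1/3 < 1, the complement has P[∩ A_i^c] ≥ 1 − 1/3 = 2/3 > 0, so some outcome avoids every A_i.

10·p = 1/3 ≈ 0.3333; existence CERTIFIED by the union bound.


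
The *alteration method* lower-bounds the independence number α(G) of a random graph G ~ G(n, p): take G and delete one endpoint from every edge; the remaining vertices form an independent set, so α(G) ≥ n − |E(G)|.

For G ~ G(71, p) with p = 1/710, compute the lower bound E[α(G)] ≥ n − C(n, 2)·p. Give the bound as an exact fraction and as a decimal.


E[|E(G)|] = C(71, 2)·p = 2485 · (1/710) = 7/2.
E[α(G)] ≥ n − E[|E(G)|] = 71 − 7/2 = 135/2.
Numerically: ≈ 67.500000.
(This is only a lower bound; the true E[α(G)] may be larger.)

E[α(G)] ≥ 135/2 ≈ 67.500000.


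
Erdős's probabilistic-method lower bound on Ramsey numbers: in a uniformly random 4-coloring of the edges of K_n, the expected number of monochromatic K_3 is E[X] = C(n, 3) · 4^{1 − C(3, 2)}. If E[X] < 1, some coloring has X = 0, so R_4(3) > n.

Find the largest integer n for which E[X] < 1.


We need C(n, 3) · 4^{1 − 3} < 1, i.e. C(n, 3) < 4^{3 − 1} = 16.
Check values of n near the boundary:
  n = 3: C(3, 3) = 1; 1 < 16? YES
  n = 4: C(4, 3) = 4; 4 < 16? YES
  n = 5: C(5, 3) = 10; 10 < 16? YES
  n = 6: C(6, 3) = 20; 20 < 16? NO
  n = 7: C(7, 3) = 35; 35 < 16? NO
The largest n with C(n, 3) < 16 is n = 5 (where E[X] = 5/8 ≈ 0.625000). Hence R_4(3) > 5, i.e. R_4(3) ≥ 6.

Largest n = 5; hence R_4(3) > 5.


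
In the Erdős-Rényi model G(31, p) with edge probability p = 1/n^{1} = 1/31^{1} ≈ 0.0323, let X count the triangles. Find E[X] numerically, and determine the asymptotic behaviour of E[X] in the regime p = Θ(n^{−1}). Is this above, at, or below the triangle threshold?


Number of potential triangles: C(31, 3) = 4495.
Each occurs with probability p³ ≈ (0.0323)³ ≈ 3.35672e-05.
By linearity: E[X] = C(31, 3)·p³ ≈ 4495 · 3.35672e-05 ≈ 0.151.
Here α = 1, so p = 1/n is exactly at the triangle threshold p ~ 1/n. Asymptotically E[X] → c³/6 = 1³/6 = 1/6 ≈ 0.167, a bounded constant. In this regime the triangle count is asymptotically Poisson(c³/6).

E[X] ≈ 0.151; in regime p = Θ(1/n^{1}) E[X] stays bounded (at the triangle threshold p ~ 1/n).


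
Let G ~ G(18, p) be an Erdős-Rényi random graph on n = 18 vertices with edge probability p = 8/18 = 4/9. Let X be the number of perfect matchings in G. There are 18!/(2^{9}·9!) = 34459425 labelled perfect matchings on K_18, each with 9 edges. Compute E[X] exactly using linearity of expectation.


K_18 has 18!/(2^{9}·9!) = 34459425 labelled perfect matchings.
For each such perfect matching H, let X_H = 1 if all 9 edges of H are present in G. Then P[X_H = 1] = p^{9} = (4/9)^{9} = 262144/387420489.
By linearity of expectation: E[X] = Σ_H E[X_H] = 34459425 · p^{9} = 34459425 · 262144/387420489 = 111522611200/4782969.
Numerically: E[X] ≈ 23317.

E[X] = 34459425 · (4/9)^{9} = 111522611200/4782969 ≈ 23317.


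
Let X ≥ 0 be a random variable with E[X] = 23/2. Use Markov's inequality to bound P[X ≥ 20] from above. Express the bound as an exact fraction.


μ = E[X] = 23/2, a = 20.
Markov: P[X ≥ 20] ≤ μ/a = (23/2)/20 = 23/40.
Numerically: ≈ 0.575000.
(Since a = 20 > μ = 11.500000, the bound 23/40 is < 1 and informative.)

P[X ≥ 20] ≤ 23/40 ≈ 0.575000.


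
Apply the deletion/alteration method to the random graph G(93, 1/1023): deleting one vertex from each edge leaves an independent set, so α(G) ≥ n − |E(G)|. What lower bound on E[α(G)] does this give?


E[|E(G)|] = C(93, 2)·p = 4278 · (1/1023) = 46/11.
E[α(G)] ≥ n − E[|E(G)|] = 93 − 46/11 = 977/11.
Numerically: ≈ 88.81818.
(This is only a lower bound; the true E[α(G)] may be larger.)

E[α(G)] ≥ 977/11 ≈ 88.81818.


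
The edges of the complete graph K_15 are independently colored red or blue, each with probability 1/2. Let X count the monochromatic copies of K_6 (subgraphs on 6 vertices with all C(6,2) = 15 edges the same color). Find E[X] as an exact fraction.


Let X = Σ_S X_S over the C(15, 6) = 5005 subsets S of size 6, where X_S = 1 if the K_6 on S is monochromatic.
For a fixed S, the K_6 on S has C(6, 2) = 15 edges. P[all 15 edges red] = (1/2)^15, and likewise for blue, so P[monochromatic] = 2·(1/2)^15 = 2^{1 − 15} = 1/16384.
By linearity: E[X] = C(15, 6) · 2^{1 − 15} = 5005 · 1/16384 = 5005/16384.
Numerically: E[X] ≈ 0.305.

E[X] = C(15,6)·2^(1−C(6,2)) = 5005/16384 ≈ 0.305.


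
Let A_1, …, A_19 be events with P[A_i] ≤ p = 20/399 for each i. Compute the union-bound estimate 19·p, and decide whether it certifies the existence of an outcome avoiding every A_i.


Union bound: P[∪_{i=1}^{19} A_i] ≤ Σ_i P[A_i] ≤ 19·p = 19·(20/399) = 20/21.
Numerically: 20/21 ≈ 0.9523810.
Is 20/21 < 1? YES.
Since P[∪ A_i] ≤ 20/21 < 1, the complement has P[∩ A_i^c] ≥ 1 − 20/21 = 1/21 > 0, so some outcome avoids every A_i.

19·p = 20/21 ≈ 0.9523810; existence CERTIFIED by the union bound.


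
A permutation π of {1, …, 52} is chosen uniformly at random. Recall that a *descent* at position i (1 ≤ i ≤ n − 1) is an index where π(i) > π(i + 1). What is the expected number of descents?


Write X = Σ X_I over i = 1, …, 51, with X_I the indicator of one descent.
There are 51 indicators.
For each fixed i, the pair (π(i), π(i+1)) is a uniformly random ordered pair of distinct values from {1, …, 52}; by symmetry P[π(i) > π(i+1)] = 1/2.
By linearity: E[X] = 51 · (1/2) = (52 − 1) · (1/2) = 51/2 ≈ 25.50000.

E[X] = 51/2 = 25.50000.


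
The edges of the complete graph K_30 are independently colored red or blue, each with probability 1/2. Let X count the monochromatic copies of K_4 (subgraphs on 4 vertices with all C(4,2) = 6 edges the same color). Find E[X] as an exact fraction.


Let X = Σ_S X_S over the C(30, 4) = 27405 subsets S of size 4, where X_S = 1 if the K_4 on S is monochromatic.
For a fixed S, the K_4 on S has C(4, 2) = 6 edges. P[all 6 edges red] = (1/2)^6, and likewise for blue, so P[monochromatic] = 2·(1/2)^6 = 2^{1 − 6} = 1/32.
By linearity of expectation: E[X] = C(30, 4) · 2^{1 − 6} = 27405 · 1/32 = 27405/32.
Numerically: E[X] ≈ 856.406250.

E[X] = C(30,4)·2^(1−C(4,2)) = 27405/32 ≈ 856.406250.


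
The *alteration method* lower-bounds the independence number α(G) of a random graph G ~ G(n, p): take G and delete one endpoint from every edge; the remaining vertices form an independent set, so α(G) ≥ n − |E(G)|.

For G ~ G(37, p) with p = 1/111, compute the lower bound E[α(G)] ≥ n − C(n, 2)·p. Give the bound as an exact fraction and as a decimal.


E[|E(G)|] = C(37, 2)·p = 666 · (1/111) = 6.
E[α(G)] ≥ n − E[|E(G)|] = 37 − 6 = 31.
Numerically: ≈ 31.000000.
(This is only a lower bound; the true E[α(G)] may be larger.)

E[α(G)] ≥ 31 ≈ 31.000000.


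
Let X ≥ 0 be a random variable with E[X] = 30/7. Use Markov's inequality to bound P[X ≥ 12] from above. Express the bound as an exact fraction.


μ = E[X] = 30/7, a = 12.
Markov: P[X ≥ 12] ≤ μ/a = (30/7)/12 = 5/14.
Numerically: ≈ 0.35714.
(Since a = 12 > μ = 4.28571, the bound 5/14 is < 1 and informative.)

P[X ≥ 12] ≤ 5/14 ≈ 0.35714.


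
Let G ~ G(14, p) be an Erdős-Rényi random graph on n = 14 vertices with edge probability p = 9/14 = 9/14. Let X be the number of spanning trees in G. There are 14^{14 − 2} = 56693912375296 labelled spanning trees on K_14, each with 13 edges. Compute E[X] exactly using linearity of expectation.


K_14 has 14^{14 − 2} = 56693912375296 labelled spanning trees.
For each such spanning tree H, let X_H = 1 if all 13 edges of H are present in G. Then P[X_H = 1] = p^{13} = (9/14)^{13} = 2541865828329/793714773254144.
By linearity of expectation: E[X] = Σ_H E[X_H] = 56693912375296 · p^{13} = 56693912375296 · 2541865828329/793714773254144 = 2541865828329/14.
Numerically: E[X] ≈ 1.82e+11.

E[X] = 56693912375296 · (9/14)^{13} = 2541865828329/14 ≈ 1.82e+11.


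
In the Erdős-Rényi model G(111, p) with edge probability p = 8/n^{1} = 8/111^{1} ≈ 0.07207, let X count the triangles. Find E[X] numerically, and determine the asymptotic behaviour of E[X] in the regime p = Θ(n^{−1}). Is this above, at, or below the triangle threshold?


Number of potential triangles: C(111, 3) = 221815.
Each occurs with probability p³ ≈ (0.07207)³ ≈ 3.743700e-04.
By linearity: E[X] = C(111, 3)·p³ ≈ 221815 · 3.743700e-04 ≈ 83.0409.
Here α = 1, so p = 8/n is exactly at the triangle threshold p ~ 1/n. Asymptotically E[X] → c³/6 = 8³/6 = 256/3 ≈ 85.3333, a bounded constant. In this regime the triangle count is asymptotically Poisson(c³/6).

E[X] ≈ 83.0409; in regime p = Θ(1/n^{1}) E[X] stays bounded (at the triangle threshold p ~ 1/n).


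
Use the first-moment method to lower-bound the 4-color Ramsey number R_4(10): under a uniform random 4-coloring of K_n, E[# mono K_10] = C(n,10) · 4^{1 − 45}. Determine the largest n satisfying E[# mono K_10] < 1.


We need C(n, 10) · 4^{1 − 45} < 1, i.e. C(n, 10) < 4^{45 − 1} = 309485009821345068724781056.
Check values of n near the boundary:
  n = 2018: C(2018, 10) = 301820606687612220663963508; 301820606687612220663963508 < 309485009821345068724781056? YES
  n = 2019: C(2019, 10) = 303322949179835278009229628; 303322949179835278009229628 < 309485009821345068724781056? YES
  n = 2020: C(2020, 10) = 304832018578739931133653656; 304832018578739931133653656 < 309485009821345068724781056? YES
  n = 2021: C(2021, 10) = 306347841644770462864800616; 306347841644770462864800616 < 309485009821345068724781056? YES
  n = 2022: C(2022, 10) = 307870445231474093395937796; 307870445231474093395937796 < 309485009821345068724781056? YES
  n = 2023: C(2023, 10) = 309399856285778485315440716; 309399856285778485315440716 < 309485009821345068724781056? YES
  n = 2024: C(2024, 10) = 310936101848269937576192656; 310936101848269937576192656 < 309485009821345068724781056? NO
  n = 2025: C(2025, 10) = 312479209053472269772600560; 312479209053472269772600560 < 309485009821345068724781056? NO
  n = 2026: C(2026, 10) = 314029205130126398094885285; 314029205130126398094885285 < 309485009821345068724781056? NO
The largest n with C(n, 10) < 309485009821345068724781056 is n = 2023 (where E[X] = 77349964071444621328860179/77371252455336267181195264 ≈ 0.999725). Hence R_4(10) > 2023, i.e. R_4(10) ≥ 2024.

Largest n = 2023; hence R_4(10) > 2023.


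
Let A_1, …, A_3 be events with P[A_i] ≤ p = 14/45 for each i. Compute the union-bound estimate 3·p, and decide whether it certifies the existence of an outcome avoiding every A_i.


Union bound: P[∪_{i=1}^{3} A_i] ≤ Σ_i P[A_i] ≤ 3·p = 3·(14/45) = 14/15.
Numerically: 14/15 ≈ 0.933333.
Is 14/15 < 1? YES.
Since P[∪ A_i] ≤ 14/15 < 1, the complement has P[∩ A_i^c] ≥ 1 − 14/15 = 1/15 > 0, so some outcome avoids every A_i.

3·p = 14/15 ≈ 0.933333; existence CERTIFIED by the union bound.


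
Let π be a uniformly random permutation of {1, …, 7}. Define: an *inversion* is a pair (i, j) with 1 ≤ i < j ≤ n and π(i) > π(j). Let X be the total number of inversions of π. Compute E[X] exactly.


Write X = Σ X_I over the C(7, 2) = 21 pairs i < j, with X_I the indicator of one inversion.
There are 21 indicators.
For each fixed pair i < j, the values π(i) and π(j) are two distinct elements of {1, …, 7} in uniformly random order; by symmetry P[π(i) > π(j)] = 1/2.
By linearity: E[X] = 21 · (1/2) = C(7, 2) · (1/2) = 21/2 = 21/2 ≈ 10.5000.

E[X] = 21/2 = 10.5000.


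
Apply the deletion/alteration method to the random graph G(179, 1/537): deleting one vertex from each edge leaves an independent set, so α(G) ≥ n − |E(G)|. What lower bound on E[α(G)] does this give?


E[|E(G)|] = C(179, 2)·p = 15931 · (1/537) = 89/3.
E[α(G)] ≥ n − E[|E(G)|] = 179 − 89/3 = 448/3.
Numerically: ≈ 149.333333.
(This is only a lower bound; the true E[α(G)] may be larger.)

E[α(G)] ≥ 448/3 ≈ 149.333333.


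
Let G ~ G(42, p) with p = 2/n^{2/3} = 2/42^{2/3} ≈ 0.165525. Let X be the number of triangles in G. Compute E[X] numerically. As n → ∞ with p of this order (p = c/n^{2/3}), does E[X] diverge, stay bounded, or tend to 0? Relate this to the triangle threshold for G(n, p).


Number of potential triangles: C(42, 3) = 11480.
Each occurs with probability p³ ≈ (0.165525)³ ≈ 4.53514739e-03.
By linearity: E[X] = C(42, 3)·p³ ≈ 11480 · 4.53514739e-03 ≈ 52.063492.
Since α = 2/3 < 1, p = c/n^{2/3} ≫ 1/n is above the triangle threshold p ~ 1/n. Asymptotically E[X] ~ (c³/6)·n^{3(1−α)} = (2³/6)·n^{1} → ∞; triangles are abundant w.h.p.

E[X] ≈ 52.063492; in regime p = Θ(1/n^{2/3}) E[X] diverges (above the triangle threshold p ~ 1/n).


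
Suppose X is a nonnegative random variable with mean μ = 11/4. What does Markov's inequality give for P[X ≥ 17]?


μ = E[X] = 11/4, a = 17.
Markov: P[X ≥ 17] ≤ μ/a = (11/4)/17 = 11/68.
Numerically: ≈ 0.161765.
(Since a = 17 > μ = 2.750000, the bound 11/68 is < 1 and informative.)

P[X ≥ 17] ≤ 11/68 ≈ 0.161765.


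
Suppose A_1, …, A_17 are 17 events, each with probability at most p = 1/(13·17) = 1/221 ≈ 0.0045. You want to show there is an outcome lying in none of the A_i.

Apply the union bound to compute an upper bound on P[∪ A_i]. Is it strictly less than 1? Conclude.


Union bound: P[∪_{i=1}^{17} A_i] ≤ Σ_i P[A_i] ≤ 17·p = 17·(1/221) = 1/13.
Numerically: 1/13 ≈ 0.0769.
Is 1/13 < 1? YES.
Since P[∪ A_i] ≤ 1/13 < 1, the complement has P[∩ A_i^c] ≥ 1 − 1/13 = 12/13 > 0, so some outcome avoids every A_i.

17·p = 1/13 ≈ 0.0769; existence CERTIFIED by the union bound.


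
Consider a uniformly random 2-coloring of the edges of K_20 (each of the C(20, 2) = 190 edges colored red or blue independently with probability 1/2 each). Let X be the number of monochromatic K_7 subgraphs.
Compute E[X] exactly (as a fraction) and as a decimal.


Let X = Σ_S X_S over the C(20, 7) = 77520 subsets S of size 7, where X_S = 1 if the K_7 on S is monochromatic.
For a fixed S, the K_7 on S has C(7, 2) = 21 edges. P[all 21 edges red] = (1/2)^21, and likewise for blue, so P[monochromatic] = 2·(1/2)^21 = 2^{1 − 21} = 1/1048576.
Summing: E[X] = C(20, 7) · 2^{1 − 21} = 77520 · 1/1048576 = 4845/65536.
Numerically: E[X] ≈ 0.07393.

E[X] = C(20,7)·2^(1−C(7,2)) = 4845/65536 ≈ 0.07393.


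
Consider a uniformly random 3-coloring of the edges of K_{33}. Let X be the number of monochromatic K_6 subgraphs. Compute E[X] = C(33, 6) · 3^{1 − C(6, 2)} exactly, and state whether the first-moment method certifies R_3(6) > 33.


E[X] = C(33, 6) · 3^{1 − 15} = 1107568 · 3^{−14} = 1107568/4782969.
As a reduced fraction: E[X] = 1107568/4782969 ≈ 0.2316.
Is E[X] < 1? YES.
Since E[X] < 1, there exists a 3-coloring of K_{33} with no monochromatic K_6; hence R_3(6) > 33.

E[X] = 1107568/4782969 ≈ 0.2316; E[X] < 1, so R_3(6) > 33.


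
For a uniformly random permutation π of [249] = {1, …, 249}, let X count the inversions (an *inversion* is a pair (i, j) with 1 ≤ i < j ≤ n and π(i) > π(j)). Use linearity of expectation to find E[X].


Write X = Σ X_I over the C(249, 2) = 30876 pairs i < j, with X_I the indicator of one inversion.
There are 30876 indicators.
For each fixed pair i < j, the values π(i) and π(j) are two distinct elements of {1, …, 249} in uniformly random order; by symmetry P[π(i) > π(j)] = 1/2.
By linearity: E[X] = 30876 · (1/2) = C(249, 2) · (1/2) = 30876/2 = 15438 ≈ 15438.000.

E[X] = 15438 = 15438.000.


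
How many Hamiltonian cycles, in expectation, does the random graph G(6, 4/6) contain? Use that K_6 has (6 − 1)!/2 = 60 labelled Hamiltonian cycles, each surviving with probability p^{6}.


K_6 has (6 − 1)!/2 = 60 labelled Hamiltonian cycles.
For each such Hamiltonian cycle H, let X_H = 1 if all 6 edges of H are present in G. Then P[X_H = 1] = p^{6} = (2/3)^{6} = 64/729.
By linearity of expectation: E[X] = Σ_H E[X_H] = 60 · p^{6} = 60 · 64/729 = 1280/243.
Numerically: E[X] ≈ 5.267.

E[X] = 60 · (2/3)^{6} = 1280/243 ≈ 5.267.


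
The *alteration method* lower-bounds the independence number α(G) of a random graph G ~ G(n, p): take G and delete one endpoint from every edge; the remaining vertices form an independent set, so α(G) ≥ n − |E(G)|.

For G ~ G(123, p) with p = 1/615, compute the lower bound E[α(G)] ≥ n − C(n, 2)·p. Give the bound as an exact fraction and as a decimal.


E[|E(G)|] = C(123, 2)·p = 7503 · (1/615) = 61/5.
E[α(G)] ≥ n − E[|E(G)|] = 123 − 61/5 = 554/5.
Numerically: ≈ 110.80000.
(This is only a lower bound; the true E[α(G)] may be larger.)

E[α(G)] ≥ 554/5 ≈ 110.80000.


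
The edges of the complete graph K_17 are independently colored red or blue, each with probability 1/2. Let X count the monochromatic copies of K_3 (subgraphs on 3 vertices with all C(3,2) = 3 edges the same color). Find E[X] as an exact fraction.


Let X = Σ_S X_S over the C(17, 3) = 680 subsets S of size 3, where X_S = 1 if the K_3 on S is monochromatic.
For a fixed S, the K_3 on S has C(3, 2) = 3 edges. P[all 3 edges red] = (1/2)^3, and likewise for blue, so P[monochromatic] = 2·(1/2)^3 = 2^{1 − 3} = 1/4.
By linearity of expectation: E[X] = C(17, 3) · 2^{1 − 3} = 680 · 1/4 = 170.
Numerically: E[X] ≈ 170.000000.

E[X] = C(17,3)·2^(1−C(3,2)) = 170 ≈ 170.000000.


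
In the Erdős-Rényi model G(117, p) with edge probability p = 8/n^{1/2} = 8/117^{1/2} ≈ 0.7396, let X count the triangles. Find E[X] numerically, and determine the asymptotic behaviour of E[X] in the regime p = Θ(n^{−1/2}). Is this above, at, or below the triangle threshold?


Number of potential triangles: C(117, 3) = 260130.
Each occurs with probability p³ ≈ (0.7396)³ ≈ 4.04567664e-01.
By linearity: E[X] = C(117, 3)·p³ ≈ 260130 · 4.04567664e-01 ≈ 105240.186562.
Since α = 1/2 < 1, p = c/n^{1/2} ≫ 1/n is above the triangle threshold p ~ 1/n. Asymptotically E[X] ~ (c³/6)·n^{3(1−α)} = (8³/6)·n^{1.5} → ∞; triangles are abundant w.h.p.

E[X] ≈ 105240.186562; in regime p = Θ(1/n^{1/2}) E[X] diverges (above the triangle threshold p ~ 1/n).


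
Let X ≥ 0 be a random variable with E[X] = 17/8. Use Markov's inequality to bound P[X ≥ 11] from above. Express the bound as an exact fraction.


μ = E[X] = 17/8, a = 11.
Markov: P[X ≥ 11] ≤ μ/a = (17/8)/11 = 17/88.
Numerically: ≈ 0.1932.
(Since a = 11 > μ = 2.1250, the bound 17/88 is < 1 and informative.)

P[X ≥ 11] ≤ 17/88 ≈ 0.1932.


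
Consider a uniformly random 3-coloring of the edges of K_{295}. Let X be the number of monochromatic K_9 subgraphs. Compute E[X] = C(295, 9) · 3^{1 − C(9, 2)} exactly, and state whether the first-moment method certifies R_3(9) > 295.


E[X] = C(295, 9) · 3^{1 − 36} = 41221140106119260 · 3^{−35} = 41221140106119260/50031545098999707.
As a reduced fraction: E[X] = 41221140106119260/50031545098999707 ≈ 0.8239.
Is E[X] < 1? YES.
Since E[X] < 1, there exists a 3-coloring of K_{295} with no monochromatic K_9; hence R_3(9) > 295.

E[X] = 41221140106119260/50031545098999707 ≈ 0.8239; E[X] < 1, so R_3(9) > 295.


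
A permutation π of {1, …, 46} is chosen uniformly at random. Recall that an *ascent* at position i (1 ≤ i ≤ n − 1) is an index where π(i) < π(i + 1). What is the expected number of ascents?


Write X = Σ X_I over i = 1, …, 45, with X_I the indicator of one ascent.
There are 45 indicators.
For each fixed i, the pair (π(i), π(i+1)) is a uniformly random ordered pair of distinct values from {1, …, 46}; by symmetry P[π(i) < π(i+1)] = 1/2.
By linearity: E[X] = 45 · (1/2) = (46 − 1) · (1/2) = 45/2 ≈ 22.500.

E[X] = 45/2 = 22.500.


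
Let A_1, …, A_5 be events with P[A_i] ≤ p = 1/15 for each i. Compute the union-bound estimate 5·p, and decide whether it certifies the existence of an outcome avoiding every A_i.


Union bound: P[∪_{i=1}^{5} A_i] ≤ Σ_i P[A_i] ≤ 5·p = 5·(1/15) = 1/3.
Numerically: 1/3 ≈ 0.3333333.
Is 1/3 < 1? YES.
Since P[∪ A_i] ≤ 1/3 < 1, the complement has P[∩ A_i^c] ≥ 1 − 1/3 = 2/3 > 0, so some outcome avoids every A_i.

5·p = 1/3 ≈ 0.3333333; existence CERTIFIED by the union bound.


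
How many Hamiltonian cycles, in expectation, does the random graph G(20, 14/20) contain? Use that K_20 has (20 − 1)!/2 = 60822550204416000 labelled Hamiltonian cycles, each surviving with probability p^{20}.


K_20 has (20 − 1)!/2 = 60822550204416000 labelled Hamiltonian cycles.
For each such Hamiltonian cycle H, let X_H = 1 if all 20 edges of H are present in G. Then P[X_H = 1] = p^{20} = (7/10)^{20} = 79792266297612001/100000000000000000000.
Summing the indicators: E[X] = Σ_H E[X_H] = 60822550204416000 · p^{20} = 60822550204416000 · 79792266297612001/100000000000000000000 = 1184855742873690605203907421/24414062500000.
Numerically: E[X] ≈ 4.85317e+13.

E[X] = 60822550204416000 · (7/10)^{20} = 1184855742873690605203907421/24414062500000 ≈ 4.85317e+13.


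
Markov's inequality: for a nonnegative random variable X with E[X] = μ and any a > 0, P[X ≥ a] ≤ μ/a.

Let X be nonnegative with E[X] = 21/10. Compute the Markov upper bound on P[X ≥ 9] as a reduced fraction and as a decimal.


μ = E[X] = 21/10, a = 9.
Markov: P[X ≥ 9] ≤ μ/a = (21/10)/9 = 7/30.
Numerically: ≈ 0.2333.
(Since a = 9 > μ = 2.1000, the bound 7/30 is < 1 and informative.)

P[X ≥ 9] ≤ 7/30 ≈ 0.2333.


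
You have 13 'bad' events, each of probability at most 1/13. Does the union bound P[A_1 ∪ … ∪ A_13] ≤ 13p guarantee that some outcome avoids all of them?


Union bound: P[∪_{i=1}^{13} A_i] ≤ Σ_i P[A_i] ≤ 13·p = 13·(1/13) = 1.
Numerically: 1 ≈ 1.0000.
Is 1 < 1? NO.
Since the bound 1 is ≥ 1, the union bound is uninformative here; it does NOT by itself certify existence.

13·p = 1 ≈ 1.0000; existence NOT certified by the union bound.


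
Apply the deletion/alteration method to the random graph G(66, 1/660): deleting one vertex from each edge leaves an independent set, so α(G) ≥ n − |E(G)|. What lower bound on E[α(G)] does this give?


E[|E(G)|] = C(66, 2)·p = 2145 · (1/660) = 13/4.
E[α(G)] ≥ n − E[|E(G)|] = 66 − 13/4 = 251/4.
Numerically: ≈ 62.75000.
(This is only a lower bound; the true E[α(G)] may be larger.)

E[α(G)] ≥ 251/4 ≈ 62.75000.


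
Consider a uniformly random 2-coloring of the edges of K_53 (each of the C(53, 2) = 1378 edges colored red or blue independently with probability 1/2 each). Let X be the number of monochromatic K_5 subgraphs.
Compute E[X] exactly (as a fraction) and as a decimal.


Let X = Σ_S X_S over the C(53, 5) = 2869685 subsets S of size 5, where X_S = 1 if the K_5 on S is monochromatic.
For a fixed S, the K_5 on S has C(5, 2) = 10 edges. P[all 10 edges red] = (1/2)^10, and likewise for blue, so P[monochromatic] = 2·(1/2)^10 = 2^{1 − 10} = 1/512.
Summing: E[X] = C(53, 5) · 2^{1 − 10} = 2869685 · 1/512 = 2869685/512.
Numerically: E[X] ≈ 5604.853516.

E[X] = C(53,5)·2^(1−C(5,2)) = 2869685/512 ≈ 5604.853516.


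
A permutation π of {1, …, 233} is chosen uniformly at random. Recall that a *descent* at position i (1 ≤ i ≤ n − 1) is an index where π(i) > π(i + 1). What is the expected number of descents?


Write X = Σ X_I over i = 1, …, 232, with X_I the indicator of one descent.
There are 232 indicators.
For each fixed i, the pair (π(i), π(i+1)) is a uniformly random ordered pair of distinct values from {1, …, 233}; by symmetry P[π(i) > π(i+1)] = 1/2.
By linearity: E[X] = 232 · (1/2) = (233 − 1) · (1/2) = 116 ≈ 116.00000.

E[X] = 116 = 116.00000.


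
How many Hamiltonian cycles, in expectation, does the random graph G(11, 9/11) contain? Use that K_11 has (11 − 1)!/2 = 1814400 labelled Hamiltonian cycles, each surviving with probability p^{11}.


K_11 has (11 − 1)!/2 = 1814400 labelled Hamiltonian cycles.
For each such Hamiltonian cycle H, let X_H = 1 if all 11 edges of H are present in G. Then P[X_H = 1] = p^{11} = (9/11)^{11} = 31381059609/285311670611.
By linearity: E[X] = Σ_H E[X_H] = 1814400 · p^{11} = 1814400 · 31381059609/285311670611 = 56937794554569600/285311670611.
Numerically: E[X] ≈ 1.996e+05.

E[X] = 1814400 · (9/11)^{11} = 56937794554569600/285311670611 ≈ 1.996e+05.


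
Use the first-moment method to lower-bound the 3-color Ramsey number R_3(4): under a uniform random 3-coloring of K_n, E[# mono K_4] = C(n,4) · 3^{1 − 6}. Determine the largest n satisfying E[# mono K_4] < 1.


We need C(n, 4) · 3^{1 − 6} < 1, i.e. C(n, 4) < 3^{6 − 1} = 243.
Check values of n near the boundary:
  n = 5: C(5, 4) = 5; 5 < 243? YES
  n = 6: C(6, 4) = 15; 15 < 243? YES
  n = 7: C(7, 4) = 35; 35 < 243? YES
  n = 8: C(8, 4) = 70; 70 < 243? YES
  n = 9: C(9, 4) = 126; 126 < 243? YES
  n = 10: C(10, 4) = 210; 210 < 243? YES
  n = 11: C(11, 4) = 330; 330 < 243? NO
The largest n with C(n, 4) < 243 is n = 10 (where E[X] = 70/81 ≈ 0.864198). Hence R_3(4) > 10, i.e. R_3(4) ≥ 11.

Largest n = 10; hence R_3(4) > 10.


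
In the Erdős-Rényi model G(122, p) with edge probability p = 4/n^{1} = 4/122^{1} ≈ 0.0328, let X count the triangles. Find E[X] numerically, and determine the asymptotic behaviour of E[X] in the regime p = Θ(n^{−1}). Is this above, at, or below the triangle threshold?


Number of potential triangles: C(122, 3) = 295240.
Each occurs with probability p³ ≈ (0.0328)³ ≈ 3.52452e-05.
By linearity: E[X] = C(122, 3)·p³ ≈ 295240 · 3.52452e-05 ≈ 10.406.
Here α = 1, so p = 4/n is exactly at the triangle threshold p ~ 1/n. Asymptotically E[X] → c³/6 = 4³/6 = 32/3 ≈ 10.667, a bounded constant. In this regime the triangle count is asymptotically Poisson(c³/6).

E[X] ≈ 10.406; in regime p = Θ(1/n^{1}) E[X] stays bounded (at the triangle threshold p ~ 1/n).


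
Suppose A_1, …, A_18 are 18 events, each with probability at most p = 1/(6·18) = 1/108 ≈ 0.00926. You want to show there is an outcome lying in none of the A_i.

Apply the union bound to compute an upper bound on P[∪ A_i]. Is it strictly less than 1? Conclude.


Union bound: P[∪_{i=1}^{18} A_i] ≤ Σ_i P[A_i] ≤ 18·p = 18·(1/108) = 1/6.
Numerically: 1/6 ≈ 0.16667.
Is 1/6 < 1? YES.
Since P[∪ A_i] ≤ 1/6 < 1, the complement has P[∩ A_i^c] ≥ 1 − 1/6 = 5/6 > 0, so some outcome avoids every A_i.

18·p = 1/6 ≈ 0.16667; existence CERTIFIED by the union bound.


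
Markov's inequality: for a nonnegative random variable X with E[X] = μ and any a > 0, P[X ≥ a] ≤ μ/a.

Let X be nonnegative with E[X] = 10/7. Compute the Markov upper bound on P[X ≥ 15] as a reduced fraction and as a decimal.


μ = E[X] = 10/7, a = 15.
Markov: P[X ≥ 15] ≤ μ/a = (10/7)/15 = 2/21.
Numerically: ≈ 0.095238.
(Since a = 15 > μ = 1.428571, the bound 2/21 is < 1 and informative.)

P[X ≥ 15] ≤ 2/21 ≈ 0.095238.


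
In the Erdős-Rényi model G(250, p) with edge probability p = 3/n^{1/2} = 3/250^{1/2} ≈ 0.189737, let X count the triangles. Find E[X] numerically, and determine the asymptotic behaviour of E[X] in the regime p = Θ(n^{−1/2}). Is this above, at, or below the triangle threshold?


Number of potential triangles: C(250, 3) = 2573000.
Each occurs with probability p³ ≈ (0.189737)³ ≈ 6.83051975e-03.
By linearity: E[X] = C(250, 3)·p³ ≈ 2573000 · 6.83051975e-03 ≈ 17574.927306.
Since α = 1/2 < 1, p = c/n^{1/2} ≫ 1/n is above the triangle threshold p ~ 1/n. Asymptotically E[X] ~ (c³/6)·n^{3(1−α)} = (3³/6)·n^{1.5} → ∞; triangles are abundant w.h.p.

E[X] ≈ 17574.927306; in regime p = Θ(1/n^{1/2}) E[X] diverges (above the triangle threshold p ~ 1/n).
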